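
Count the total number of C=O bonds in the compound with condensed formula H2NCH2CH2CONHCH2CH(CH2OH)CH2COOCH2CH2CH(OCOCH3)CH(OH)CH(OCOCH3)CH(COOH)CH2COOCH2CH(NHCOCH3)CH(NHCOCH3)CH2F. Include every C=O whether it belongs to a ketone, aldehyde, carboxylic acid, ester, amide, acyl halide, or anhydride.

8

CH2CONHCH2: amide, 1 C=O (running total 1).
CH2COOCH2: ester, 1 C=O (running total 2).
CH(OCOCH3): ester, 1 C=O (running total 3).
CH(OCOCH3): ester, 1 C=O (running total 4).
CH(COOH): carboxylic acid, 1 C=O (running total 5).
CH2COOCH2: ester, 1 C=O (running total 6).
CH(NHCOCH3): amide, 1 C=O (running total 7).
CH(NHCOCH3): amide, 1 C=O (running total 8).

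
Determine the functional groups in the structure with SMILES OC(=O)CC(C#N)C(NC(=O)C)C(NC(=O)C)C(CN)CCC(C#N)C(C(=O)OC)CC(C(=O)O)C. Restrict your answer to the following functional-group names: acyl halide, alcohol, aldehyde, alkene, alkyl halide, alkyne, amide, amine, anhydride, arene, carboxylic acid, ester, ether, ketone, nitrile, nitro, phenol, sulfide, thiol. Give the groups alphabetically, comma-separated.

Taking each segment in turn:
  HOOC: –COOH: carbonyl C bonded to –OH and C → carboxylic acid (the –OH is not a separate alcohol).
  CH(CN): pendant –C≡N: nitrile.
  CH(NHCOCH3): pendant –NHC(=O)CH3: N bonded to a carbonyl → amide (not amine).
  CH(NHCOCH3): pendant –NHC(=O)CH3: N bonded to a carbonyl → amide (not amine).
  CH(CH2NH2): pendant –CH2NH2: N on sp³ C, no adjacent C=O → amine.
  CH(CN): pendant –C≡N: nitrile.
  CH(COOCH3): pendant –COOCH3: carbonyl C bonded to C and –OCH3 → ester.
  CH(COOH): pendant –COOH: carbonyl C bonded to C and –OH → carboxylic acid.

amide, amine, carboxylic acid, ester, nitrile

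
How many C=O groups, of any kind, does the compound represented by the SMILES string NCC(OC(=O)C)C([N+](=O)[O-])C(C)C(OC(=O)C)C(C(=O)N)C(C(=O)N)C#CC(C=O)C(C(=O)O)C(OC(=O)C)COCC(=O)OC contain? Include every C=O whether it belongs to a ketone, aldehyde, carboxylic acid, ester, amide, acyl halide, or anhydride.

8

CH(OCOCH3): ester, 1 C=O (running total 1).
CH(OCOCH3): ester, 1 C=O (running total 2).
CH(CONH2): amide, 1 C=O (running total 3).
CH(CONH2): amide, 1 C=O (running total 4).
CH(CHO): aldehyde, 1 C=O (running total 5).
CH(COOH): carboxylic acid, 1 C=O (running total 6).
CH(OCOCH3): ester, 1 C=O (running total 7).
COOCH3: ester, 1 C=O (running total 8).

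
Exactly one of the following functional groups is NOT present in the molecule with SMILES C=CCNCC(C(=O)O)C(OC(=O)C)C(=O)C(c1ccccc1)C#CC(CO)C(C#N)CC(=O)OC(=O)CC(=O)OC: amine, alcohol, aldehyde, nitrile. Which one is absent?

nitrile: present (CH(CN) — pendant –C≡N: nitrile).
alcohol: present (CH(CH2OH) — pendant –CH2OH on an sp³ backbone C → alcohol).
amine: present (CH2NHCH2 — C–N–C with sp³ carbons and no adjacent C=O → amine (secondary)).
aldehyde: absent. In CO, the carbonyl carbon is bonded to two carbons, so it is a ketone, not an aldehyde. In CH(COOH), the carbonyl carbon bears –OH, not –H, so it is a carboxylic acid.

aldehyde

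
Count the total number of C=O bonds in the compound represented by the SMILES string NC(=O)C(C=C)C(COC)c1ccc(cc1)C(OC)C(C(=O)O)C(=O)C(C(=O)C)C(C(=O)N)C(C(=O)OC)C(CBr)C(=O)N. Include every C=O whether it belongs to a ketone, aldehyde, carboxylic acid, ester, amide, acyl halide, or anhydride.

H2NCO: amide, 1 C=O (running total 1).
CH(COOH): carboxylic acid, 1 C=O (running total 2).
CO: ketone, 1 C=O (running total 3).
CH(COCH3): ketone, 1 C=O (running total 4).
CH(CONH2): amide, 1 C=O (running total 5).
CH(COOCH3): ester, 1 C=O (running total 6).
CONH2: amide, 1 C=O (running total 7).

7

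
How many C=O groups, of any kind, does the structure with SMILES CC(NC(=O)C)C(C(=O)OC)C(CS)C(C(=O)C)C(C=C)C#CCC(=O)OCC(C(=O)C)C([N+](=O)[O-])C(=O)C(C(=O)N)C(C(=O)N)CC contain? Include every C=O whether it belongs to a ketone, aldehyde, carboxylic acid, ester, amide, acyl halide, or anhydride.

CH(NHCOCH3): amide, 1 C=O (running total 1).
CH(COOCH3): ester, 1 C=O (running total 2).
CH(COCH3): ketone, 1 C=O (running total 3).
CH2COOCH2: ester, 1 C=O (running total 4).
CH(COCH3): ketone, 1 C=O (running total 5).
CO: ketone, 1 C=O (running total 6).
CH(CONH2): amide, 1 C=O (running total 7).
CH(CONH2): amide, 1 C=O (running total 8).

8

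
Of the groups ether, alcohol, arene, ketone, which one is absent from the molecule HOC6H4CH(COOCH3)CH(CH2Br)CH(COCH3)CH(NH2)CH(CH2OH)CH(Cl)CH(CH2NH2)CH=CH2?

arene: present (HOC6H4 — –OH attached directly to an aromatic ring → phenol (not alcohol); the ring itself is an arene).
alcohol: present (CH(CH2OH) — pendant –CH2OH on an sp³ backbone C → alcohol).
ketone: present (CH(COCH3) — pendant –COCH3: carbonyl C bonded to two carbons → ketone).
ether: absent. In CH(COOCH3), the C–O–C oxygen is adjacent to a C=O, so it belongs to an ester, not an ether.

ether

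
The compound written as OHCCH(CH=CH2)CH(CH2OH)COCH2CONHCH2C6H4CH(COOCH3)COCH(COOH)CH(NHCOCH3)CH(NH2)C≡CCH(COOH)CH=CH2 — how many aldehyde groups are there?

Working along the chain:
  OHC: terminal –CHO: carbonyl C bonded to H and C → aldehyde.
  CH(CH=CH2): pendant –CH=CH2: C=C double bond → alkene.
  CH(CH2OH): pendant –CH2OH on an sp³ backbone C → alcohol.
  CO: –C(=O)– with carbon on both sides → ketone.
  CH2CONHCH2: –C(=O)–N– linkage → amide (the N is not an amine).
  C6H4: para-disubstituted benzene ring → arene.
  CH(COOCH3): pendant –COOCH3: carbonyl C bonded to C and –OCH3 → ester.
  CO: –C(=O)– with carbon on both sides → ketone.
  CH(COOH): pendant –COOH: carbonyl C bonded to C and –OH → carboxylic acid.
  CH(NHCOCH3): pendant –NHC(=O)CH3: N bonded to a carbonyl → amide (not amine).
  CH(NH2): –NH2 on an sp³ carbon with no adjacent C=O → amine.
  C≡C: C≡C triple bond → alkyne.
  CH(COOH): pendant –COOH: carbonyl C bonded to C and –OH → carboxylic acid.
  CH=CH2: C=C double bond → alkene.
Aldehyde appears at: OHC → 1.

1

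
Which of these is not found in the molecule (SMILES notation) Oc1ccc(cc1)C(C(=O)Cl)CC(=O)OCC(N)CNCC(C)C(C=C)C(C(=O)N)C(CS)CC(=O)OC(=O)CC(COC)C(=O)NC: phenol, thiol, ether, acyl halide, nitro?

nitro

thiol: present (CH(CH2SH) — pendant –CH2SH → thiol).
ether: present (CH(CH2OCH3) — pendant –CH2OCH3: C–O–C linkage → ether).
phenol: present (HOC6H4 — –OH attached directly to an aromatic ring → phenol (not alcohol); the ring itself is an arene).
acyl halide: present (CH(COCl) — pendant –C(=O)X: carbonyl C bonded to C and halogen → acyl halide).
nitro: no segment matches this pattern.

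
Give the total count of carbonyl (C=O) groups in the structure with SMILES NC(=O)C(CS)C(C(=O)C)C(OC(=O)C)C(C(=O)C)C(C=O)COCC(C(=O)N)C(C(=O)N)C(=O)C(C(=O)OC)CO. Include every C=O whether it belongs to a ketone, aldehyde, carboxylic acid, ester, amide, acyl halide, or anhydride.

9

H2NCO: amide, 1 C=O (running total 1).
CH(COCH3): ketone, 1 C=O (running total 2).
CH(OCOCH3): ester, 1 C=O (running total 3).
CH(COCH3): ketone, 1 C=O (running total 4).
CH(CHO): aldehyde, 1 C=O (running total 5).
CH(CONH2): amide, 1 C=O (running total 6).
CH(CONH2): amide, 1 C=O (running total 7).
CO: ketone, 1 C=O (running total 8).
CH(COOCH3): ester, 1 C=O (running total 9).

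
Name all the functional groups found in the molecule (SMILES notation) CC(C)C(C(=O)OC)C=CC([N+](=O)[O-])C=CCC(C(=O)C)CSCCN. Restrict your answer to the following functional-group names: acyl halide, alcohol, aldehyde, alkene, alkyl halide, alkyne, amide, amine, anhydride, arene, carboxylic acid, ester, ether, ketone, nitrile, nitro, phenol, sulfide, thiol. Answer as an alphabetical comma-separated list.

alkene, amine, ester, ketone, nitro, sulfide

Reading the structure from left to right:
  CH(COOCH3): pendant –COOCH3: carbonyl C bonded to C and –OCH3 → ester.
  CH=CH: C=C double bond → alkene.
  CH(NO2): –NO2 on an sp³ carbon → nitro (the N=O is not a carbonyl).
  CH=CH: C=C double bond → alkene.
  CH(COCH3): pendant –COCH3: carbonyl C bonded to two carbons → ketone.
  CH2SCH2: C–S–C linkage → sulfide (thioether).
  CH2NH2: –NH2 on an sp³ carbon with no adjacent C=O → amine.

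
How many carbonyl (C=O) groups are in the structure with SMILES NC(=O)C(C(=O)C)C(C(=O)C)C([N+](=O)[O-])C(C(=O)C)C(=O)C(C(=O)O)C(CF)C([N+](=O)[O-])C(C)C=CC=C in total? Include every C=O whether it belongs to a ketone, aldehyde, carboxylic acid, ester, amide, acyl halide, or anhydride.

6

H2NCO: amide, 1 C=O (running total 1).
CH(COCH3): ketone, 1 C=O (running total 2).
CH(COCH3): ketone, 1 C=O (running total 3).
CH(COCH3): ketone, 1 C=O (running total 4).
CO: ketone, 1 C=O (running total 5).
CH(COOH): carboxylic acid, 1 C=O (running total 6).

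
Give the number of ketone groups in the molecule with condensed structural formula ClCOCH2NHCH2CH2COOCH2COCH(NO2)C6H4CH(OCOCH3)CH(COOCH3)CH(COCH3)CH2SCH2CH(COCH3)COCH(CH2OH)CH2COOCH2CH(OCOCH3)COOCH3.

4

–C(=O)Cl: carbonyl C bonded to C and to a halogen → acyl halide (not alkyl halide).
C–N–C with sp³ carbons and no adjacent C=O → amine (secondary).
–C(=O)–O–C with C on the carbonyl side → ester.
–C(=O)– with carbon on both sides → ketone.
–NO2 on an sp³ carbon → nitro (the N=O is not a carbonyl).
para-disubstituted benzene ring → arene.
pendant –OC(=O)CH3: an acyloxy group → ester.
pendant –COOCH3: carbonyl C bonded to C and –OCH3 → ester.
pendant –COCH3: carbonyl C bonded to two carbons → ketone.
C–S–C linkage → sulfide (thioether).
pendant –COCH3: carbonyl C bonded to two carbons → ketone.
–C(=O)– with carbon on both sides → ketone.
pendant –CH2OH on an sp³ backbone C → alcohol.
–C(=O)–O–C with C on the carbonyl side → ester.
pendant –OC(=O)CH3: an acyloxy group → ester.
–C(=O)OCH3: carbonyl C bonded to C and to –OCH3 → ester (not ketone + ether).
Ketone appears at: CO, CH(COCH3), CH(COCH3), CO → 4.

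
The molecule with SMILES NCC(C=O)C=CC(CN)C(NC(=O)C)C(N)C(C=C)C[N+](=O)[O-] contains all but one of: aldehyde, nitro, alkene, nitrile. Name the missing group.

nitrile

alkene: present (CH=CH — C=C double bond → alkene).
aldehyde: present (CH(CHO) — pendant –CHO: carbonyl C bonded to C and H → aldehyde).
nitro: present (CH2NO2 — –NO2 on carbon → nitro group).
nitrile: no segment matches this pattern.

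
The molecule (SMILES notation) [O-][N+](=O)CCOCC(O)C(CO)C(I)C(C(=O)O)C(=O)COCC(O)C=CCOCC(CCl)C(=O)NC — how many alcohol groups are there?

Working along the chain:
  O2NCH2: –NO2 on carbon → nitro group.
  CH2OCH2: C–O–C with sp³ carbons on both sides and no adjacent C=O → ether.
  CH(OH): –OH on an sp³ carbon → alcohol (secondary).
  CH(CH2OH): pendant –CH2OH on an sp³ backbone C → alcohol.
  CH(I): halogen on an sp³ carbon → alkyl halide.
  CH(COOH): pendant –COOH: carbonyl C bonded to C and –OH → carboxylic acid.
  CO: –C(=O)– with carbon on both sides → ketone.
  CH2OCH2: C–O–C with sp³ carbons on both sides and no adjacent C=O → ether.
  CH(OH): –OH on an sp³ carbon → alcohol (secondary).
  CH=CH: C=C double bond → alkene.
  CH2OCH2: C–O–C with sp³ carbons on both sides and no adjacent C=O → ether.
  CH(CH2Cl): pendant –CH2X: halogen on sp³ carbon → alkyl halide.
  CONHCH3: –C(=O)NHCH3: carbonyl C bonded to C and to N → amide (the N is not an amine).
Alcohol appears at: CH(OH), CH(CH2OH), CH(OH) → 3.

3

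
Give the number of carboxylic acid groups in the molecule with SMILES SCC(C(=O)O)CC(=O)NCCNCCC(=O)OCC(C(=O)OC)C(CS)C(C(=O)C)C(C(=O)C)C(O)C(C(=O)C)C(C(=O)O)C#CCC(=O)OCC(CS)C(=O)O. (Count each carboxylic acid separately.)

3

–SH on an sp³ carbon → thiol.
pendant –COOH: carbonyl C bonded to C and –OH → carboxylic acid.
–C(=O)–N– linkage → amide (the N is not an amine).
C–N–C with sp³ carbons and no adjacent C=O → amine (secondary).
–C(=O)–O–C with C on the carbonyl side → ester.
pendant –COOCH3: carbonyl C bonded to C and –OCH3 → ester.
pendant –CH2SH → thiol.
pendant –COCH3: carbonyl C bonded to two carbons → ketone.
pendant –COCH3: carbonyl C bonded to two carbons → ketone.
–OH on an sp³ carbon → alcohol (secondary).
pendant –COCH3: carbonyl C bonded to two carbons → ketone.
pendant –COOH: carbonyl C bonded to C and –OH → carboxylic acid.
C≡C triple bond → alkyne.
–C(=O)–O–C with C on the carbonyl side → ester.
pendant –CH2SH → thiol.
–COOH: carbonyl C bonded to –OH and C → carboxylic acid (the –OH is not a separate alcohol).
Carboxylic acid appears at: CH(COOH), CH(COOH), COOH → 3.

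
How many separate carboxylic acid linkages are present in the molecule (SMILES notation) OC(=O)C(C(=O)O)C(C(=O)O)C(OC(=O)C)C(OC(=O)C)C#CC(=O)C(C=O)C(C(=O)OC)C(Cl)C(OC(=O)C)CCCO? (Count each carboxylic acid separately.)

3

–COOH: carbonyl C bonded to –OH and C → carboxylic acid (the –OH is not a separate alcohol).
pendant –COOH: carbonyl C bonded to C and –OH → carboxylic acid.
pendant –COOH: carbonyl C bonded to C and –OH → carboxylic acid.
pendant –OC(=O)CH3: an acyloxy group → ester.
pendant –OC(=O)CH3: an acyloxy group → ester.
C≡C triple bond → alkyne.
–C(=O)– with carbon on both sides → ketone.
pendant –CHO: carbonyl C bonded to C and H → aldehyde.
pendant –COOCH3: carbonyl C bonded to C and –OCH3 → ester.
halogen on an sp³ carbon → alkyl halide.
pendant –OC(=O)CH3: an acyloxy group → ester.
–OH on an sp³ carbon → alcohol.
Carboxylic acid appears at: HOOC, CH(COOH), CH(COOH) → 3.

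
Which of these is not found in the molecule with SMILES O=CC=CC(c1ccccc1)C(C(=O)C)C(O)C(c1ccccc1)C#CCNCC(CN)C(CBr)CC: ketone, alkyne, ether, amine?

ketone: present (CH(COCH3) — pendant –COCH3: carbonyl C bonded to two carbons → ketone).
alkyne: present (C≡C — C≡C triple bond → alkyne).
amine: present (CH2NHCH2 — C–N–C with sp³ carbons and no adjacent C=O → amine (secondary)).
ether: no segment matches this pattern.

ether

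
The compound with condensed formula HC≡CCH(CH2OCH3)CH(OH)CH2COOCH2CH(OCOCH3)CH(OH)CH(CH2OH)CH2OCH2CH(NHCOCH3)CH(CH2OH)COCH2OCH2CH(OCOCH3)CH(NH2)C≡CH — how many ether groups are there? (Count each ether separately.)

Taking each segment in turn:
  HC≡C: C≡C triple bond → alkyne.
  CH(CH2OCH3): pendant –CH2OCH3: C–O–C linkage → ether.
  CH(OH): –OH on an sp³ carbon → alcohol (secondary).
  CH2COOCH2: –C(=O)–O–C with C on the carbonyl side → ester.
  CH(OCOCH3): pendant –OC(=O)CH3: an acyloxy group → ester.
  CH(OH): –OH on an sp³ carbon → alcohol (secondary).
  CH(CH2OH): pendant –CH2OH on an sp³ backbone C → alcohol.
  CH2OCH2: C–O–C with sp³ carbons on both sides and no adjacent C=O → ether.
  CH(NHCOCH3): pendant –NHC(=O)CH3: N bonded to a carbonyl → amide (not amine).
  CH(CH2OH): pendant –CH2OH on an sp³ backbone C → alcohol.
  CO: –C(=O)– with carbon on both sides → ketone.
  CH2OCH2: C–O–C with sp³ carbons on both sides and no adjacent C=O → ether.
  CH(OCOCH3): pendant –OC(=O)CH3: an acyloxy group → ester.
  CH(NH2): –NH2 on an sp³ carbon with no adjacent C=O → amine.
  C≡CH: C≡C triple bond → alkyne.
Ether appears at: CH(CH2OCH3), CH2OCH2, CH2OCH2 → 3.

3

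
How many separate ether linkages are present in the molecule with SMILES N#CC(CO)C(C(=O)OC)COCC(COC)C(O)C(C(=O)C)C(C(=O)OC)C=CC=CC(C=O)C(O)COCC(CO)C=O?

3

N≡C–: carbon triple-bonded to nitrogen → nitrile.
pendant –CH2OH on an sp³ backbone C → alcohol.
pendant –COOCH3: carbonyl C bonded to C and –OCH3 → ester.
C–O–C with sp³ carbons on both sides and no adjacent C=O → ether.
pendant –CH2OCH3: C–O–C linkage → ether.
–OH on an sp³ carbon → alcohol (secondary).
pendant –COCH3: carbonyl C bonded to two carbons → ketone.
pendant –COOCH3: carbonyl C bonded to C and –OCH3 → ester.
C=C double bond → alkene.
C=C double bond → alkene.
pendant –CHO: carbonyl C bonded to C and H → aldehyde.
–OH on an sp³ carbon → alcohol (secondary).
C–O–C with sp³ carbons on both sides and no adjacent C=O → ether.
pendant –CH2OH on an sp³ backbone C → alcohol.
terminal –CHO: carbonyl C bonded to H and C → aldehyde.
Ether appears at: CH2OCH2, CH(CH2OCH3), CH2OCH2 → 3.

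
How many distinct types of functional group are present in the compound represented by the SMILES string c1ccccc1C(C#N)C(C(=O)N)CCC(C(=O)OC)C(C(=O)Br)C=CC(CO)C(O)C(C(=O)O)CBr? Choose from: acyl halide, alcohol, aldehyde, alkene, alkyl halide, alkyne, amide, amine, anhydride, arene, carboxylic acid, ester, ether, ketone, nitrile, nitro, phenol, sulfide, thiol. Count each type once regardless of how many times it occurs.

C6H5– phenyl ring → arene.
pendant –C≡N: nitrile.
pendant –CONH2: carbonyl C bonded to C and N → amide.
pendant –COOCH3: carbonyl C bonded to C and –OCH3 → ester.
pendant –C(=O)X: carbonyl C bonded to C and halogen → acyl halide.
C=C double bond → alkene.
pendant –CH2OH on an sp³ backbone C → alcohol.
–OH on an sp³ carbon → alcohol (secondary).
pendant –COOH: carbonyl C bonded to C and –OH → carboxylic acid.
halogen on an sp³ carbon → alkyl halide.
Distinct types present: acyl halide, alcohol, alkene, alkyl halide, amide, arene, carboxylic acid, ester, nitrile.

9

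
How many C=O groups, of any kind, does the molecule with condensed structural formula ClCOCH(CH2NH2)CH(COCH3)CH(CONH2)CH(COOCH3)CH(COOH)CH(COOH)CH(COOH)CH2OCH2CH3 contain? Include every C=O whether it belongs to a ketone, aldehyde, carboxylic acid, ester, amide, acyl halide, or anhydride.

ClCO: acyl halide, 1 C=O (running total 1).
CH(COCH3): ketone, 1 C=O (running total 2).
CH(CONH2): amide, 1 C=O (running total 3).
CH(COOCH3): ester, 1 C=O (running total 4).
CH(COOH): carboxylic acid, 1 C=O (running total 5).
CH(COOH): carboxylic acid, 1 C=O (running total 6).
CH(COOH): carboxylic acid, 1 C=O (running total 7).

7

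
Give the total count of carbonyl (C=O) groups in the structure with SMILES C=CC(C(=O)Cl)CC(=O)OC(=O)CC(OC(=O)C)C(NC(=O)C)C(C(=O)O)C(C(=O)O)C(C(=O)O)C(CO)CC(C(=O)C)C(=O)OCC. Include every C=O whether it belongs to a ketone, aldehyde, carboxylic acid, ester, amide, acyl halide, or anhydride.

10

CH(COCl): acyl halide, 1 C=O (running total 1).
CH2CO-O-COCH2: anhydride, 2 C=O (running total 3).
CH(OCOCH3): ester, 1 C=O (running total 4).
CH(NHCOCH3): amide, 1 C=O (running total 5).
CH(COOH): carboxylic acid, 1 C=O (running total 6).
CH(COOH): carboxylic acid, 1 C=O (running total 7).
CH(COOH): carboxylic acid, 1 C=O (running total 8).
CH(COCH3): ketone, 1 C=O (running total 9).
COOCH2CH3: ester, 1 C=O (running total 10).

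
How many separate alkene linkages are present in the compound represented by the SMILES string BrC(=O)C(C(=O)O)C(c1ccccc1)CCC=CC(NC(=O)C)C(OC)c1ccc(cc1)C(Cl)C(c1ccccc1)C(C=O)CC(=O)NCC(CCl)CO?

–C(=O)Br: carbonyl C bonded to C and to a halogen → acyl halide (not alkyl halide).
pendant –COOH: carbonyl C bonded to C and –OH → carboxylic acid.
pendant –C6H5: benzene ring → arene.
C=C double bond → alkene.
pendant –NHC(=O)CH3: N bonded to a carbonyl → amide (not amine).
pendant –OCH3: C–O–C with sp³ C, no adjacent C=O → ether.
para-disubstituted benzene ring → arene.
halogen on an sp³ carbon → alkyl halide.
pendant –C6H5: benzene ring → arene.
pendant –CHO: carbonyl C bonded to C and H → aldehyde.
–C(=O)–N– linkage → amide (the N is not an amine).
pendant –CH2X: halogen on sp³ carbon → alkyl halide.
–OH on an sp³ carbon → alcohol.
Alkene appears at: CH=CH → 1.

1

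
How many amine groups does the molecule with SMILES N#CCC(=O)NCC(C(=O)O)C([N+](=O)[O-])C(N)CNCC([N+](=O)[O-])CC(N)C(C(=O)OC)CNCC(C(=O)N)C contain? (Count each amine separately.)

Reading the structure from left to right:
  N≡C: N≡C–: carbon triple-bonded to nitrogen → nitrile.
  CH2CONHCH2: –C(=O)–N– linkage → amide (the N is not an amine).
  CH(COOH): pendant –COOH: carbonyl C bonded to C and –OH → carboxylic acid.
  CH(NO2): –NO2 on an sp³ carbon → nitro (the N=O is not a carbonyl).
  CH(NH2): –NH2 on an sp³ carbon with no adjacent C=O → amine.
  CH2NHCH2: C–N–C with sp³ carbons and no adjacent C=O → amine (secondary).
  CH(NO2): –NO2 on an sp³ carbon → nitro (the N=O is not a carbonyl).
  CH(NH2): –NH2 on an sp³ carbon with no adjacent C=O → amine.
  CH(COOCH3): pendant –COOCH3: carbonyl C bonded to C and –OCH3 → ester.
  CH2NHCH2: C–N–C with sp³ carbons and no adjacent C=O → amine (secondary).
  CH(CONH2): pendant –CONH2: carbonyl C bonded to C and N → amide.
Amine appears at: CH(NH2), CH2NHCH2, CH(NH2), CH2NHCH2 → 4.

4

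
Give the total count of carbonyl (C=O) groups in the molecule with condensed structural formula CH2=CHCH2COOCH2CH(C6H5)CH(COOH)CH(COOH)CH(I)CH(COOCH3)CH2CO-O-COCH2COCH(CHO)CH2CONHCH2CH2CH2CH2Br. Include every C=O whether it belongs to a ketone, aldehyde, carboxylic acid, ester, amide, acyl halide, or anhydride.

9

CH2COOCH2: ester, 1 C=O (running total 1).
CH(COOH): carboxylic acid, 1 C=O (running total 2).
CH(COOH): carboxylic acid, 1 C=O (running total 3).
CH(COOCH3): ester, 1 C=O (running total 4).
CH2CO-O-COCH2: anhydride, 2 C=O (running total 6).
CO: ketone, 1 C=O (running total 7).
CH(CHO): aldehyde, 1 C=O (running total 8).
CH2CONHCH2: amide, 1 C=O (running total 9).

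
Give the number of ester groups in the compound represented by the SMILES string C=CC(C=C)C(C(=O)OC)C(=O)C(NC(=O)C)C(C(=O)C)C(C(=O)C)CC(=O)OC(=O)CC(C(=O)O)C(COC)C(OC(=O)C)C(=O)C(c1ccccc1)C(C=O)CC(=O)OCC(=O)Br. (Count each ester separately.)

Taking each segment in turn:
  CH2=CH: C=C double bond → alkene.
  CH(CH=CH2): pendant –CH=CH2: C=C double bond → alkene.
  CH(COOCH3): pendant –COOCH3: carbonyl C bonded to C and –OCH3 → ester.
  CO: –C(=O)– with carbon on both sides → ketone.
  CH(NHCOCH3): pendant –NHC(=O)CH3: N bonded to a carbonyl → amide (not amine).
  CH(COCH3): pendant –COCH3: carbonyl C bonded to two carbons → ketone.
  CH(COCH3): pendant –COCH3: carbonyl C bonded to two carbons → ketone.
  CH2CO-O-COCH2: two acyl groups sharing one oxygen, –C(=O)–O–C(=O)– → anhydride.
  CH(COOH): pendant –COOH: carbonyl C bonded to C and –OH → carboxylic acid.
  CH(CH2OCH3): pendant –CH2OCH3: C–O–C linkage → ether.
  CH(OCOCH3): pendant –OC(=O)CH3: an acyloxy group → ester.
  CO: –C(=O)– with carbon on both sides → ketone.
  CH(C6H5): pendant –C6H5: benzene ring → arene.
  CH(CHO): pendant –CHO: carbonyl C bonded to C and H → aldehyde.
  CH2COOCH2: –C(=O)–O–C with C on the carbonyl side → ester.
  COBr: –C(=O)Br: carbonyl C bonded to C and to a halogen → acyl halide (not alkyl halide).
Ester appears at: CH(COOCH3), CH(OCOCH3), CH2COOCH2 → 3.

3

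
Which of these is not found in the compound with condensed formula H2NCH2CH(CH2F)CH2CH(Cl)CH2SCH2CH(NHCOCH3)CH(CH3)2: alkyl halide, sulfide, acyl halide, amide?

acyl halide

sulfide: present (CH2SCH2 — C–S–C linkage → sulfide (thioether)).
amide: present (CH(NHCOCH3) — pendant –NHC(=O)CH3: N bonded to a carbonyl → amide (not amine)).
alkyl halide: present (CH(CH2F) — pendant –CH2X: halogen on sp³ carbon → alkyl halide).
acyl halide: no segment matches this pattern.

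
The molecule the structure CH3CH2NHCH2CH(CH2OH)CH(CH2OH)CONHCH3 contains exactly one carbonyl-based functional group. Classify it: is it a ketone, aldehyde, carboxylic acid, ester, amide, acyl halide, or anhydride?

amide

The carbonyl is in the CONHCH3 segment: –C(=O)NHCH3: carbonyl C bonded to C and to N → amide (the N is not an amine).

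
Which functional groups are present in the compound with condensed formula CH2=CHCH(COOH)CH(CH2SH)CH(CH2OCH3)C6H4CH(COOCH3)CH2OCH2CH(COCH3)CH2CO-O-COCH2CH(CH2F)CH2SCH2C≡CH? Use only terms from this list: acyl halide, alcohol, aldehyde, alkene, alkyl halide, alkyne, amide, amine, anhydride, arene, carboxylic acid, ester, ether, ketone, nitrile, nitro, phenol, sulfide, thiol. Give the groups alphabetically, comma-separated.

C=C double bond → alkene.
pendant –COOH: carbonyl C bonded to C and –OH → carboxylic acid.
pendant –CH2SH → thiol.
pendant –CH2OCH3: C–O–C linkage → ether.
para-disubstituted benzene ring → arene.
pendant –COOCH3: carbonyl C bonded to C and –OCH3 → ester.
C–O–C with sp³ carbons on both sides and no adjacent C=O → ether.
pendant –COCH3: carbonyl C bonded to two carbons → ketone.
two acyl groups sharing one oxygen, –C(=O)–O–C(=O)– → anhydride.
pendant –CH2X: halogen on sp³ carbon → alkyl halide.
C–S–C linkage → sulfide (thioether).
C≡C triple bond → alkyne.

alkene, alkyl halide, alkyne, anhydride, arene, carboxylic acid, ester, ether, ketone, sulfide, thiol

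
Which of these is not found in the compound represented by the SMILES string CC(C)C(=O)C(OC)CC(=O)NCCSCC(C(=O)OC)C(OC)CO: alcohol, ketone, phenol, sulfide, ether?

ketone: present (CO — –C(=O)– with carbon on both sides → ketone).
sulfide: present (CH2SCH2 — C–S–C linkage → sulfide (thioether)).
ether: present (CH(OCH3) — pendant –OCH3: C–O–C with sp³ C, no adjacent C=O → ether).
alcohol: present (CH2OH — –OH on an sp³ carbon → alcohol).
phenol: absent. In CH2OH, the –OH is on an sp³ carbon, not on an aromatic ring, so it is an alcohol.

phenol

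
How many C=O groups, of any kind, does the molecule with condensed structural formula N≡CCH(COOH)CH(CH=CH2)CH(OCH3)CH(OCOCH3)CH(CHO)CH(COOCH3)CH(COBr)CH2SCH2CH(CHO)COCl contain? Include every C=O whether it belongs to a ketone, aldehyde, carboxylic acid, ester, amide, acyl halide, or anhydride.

7

CH(COOH): carboxylic acid, 1 C=O (running total 1).
CH(OCOCH3): ester, 1 C=O (running total 2).
CH(CHO): aldehyde, 1 C=O (running total 3).
CH(COOCH3): ester, 1 C=O (running total 4).
CH(COBr): acyl halide, 1 C=O (running total 5).
CH(CHO): aldehyde, 1 C=O (running total 6).
COCl: acyl halide, 1 C=O (running total 7).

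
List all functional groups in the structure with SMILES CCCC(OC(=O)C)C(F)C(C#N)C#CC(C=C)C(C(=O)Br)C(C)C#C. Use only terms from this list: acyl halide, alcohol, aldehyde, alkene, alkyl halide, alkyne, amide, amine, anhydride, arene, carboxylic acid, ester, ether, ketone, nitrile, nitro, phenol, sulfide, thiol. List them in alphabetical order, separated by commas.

acyl halide, alkene, alkyl halide, alkyne, ester, nitrile

Working along the chain:
  CH(OCOCH3): pendant –OC(=O)CH3: an acyloxy group → ester.
  CH(F): halogen on an sp³ carbon → alkyl halide.
  CH(CN): pendant –C≡N: nitrile.
  C≡C: C≡C triple bond → alkyne.
  CH(CH=CH2): pendant –CH=CH2: C=C double bond → alkene.
  CH(COBr): pendant –C(=O)X: carbonyl C bonded to C and halogen → acyl halide.
  C≡CH: C≡C triple bond → alkyne.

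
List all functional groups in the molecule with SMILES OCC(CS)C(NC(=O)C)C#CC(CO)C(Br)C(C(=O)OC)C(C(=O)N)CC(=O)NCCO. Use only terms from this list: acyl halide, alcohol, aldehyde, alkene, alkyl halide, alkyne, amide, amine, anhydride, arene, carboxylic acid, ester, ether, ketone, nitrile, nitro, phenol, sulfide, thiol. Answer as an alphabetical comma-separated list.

Taking each segment in turn:
  HOCH2: HO– on an sp³ carbon → alcohol.
  CH(CH2SH): pendant –CH2SH → thiol.
  CH(NHCOCH3): pendant –NHC(=O)CH3: N bonded to a carbonyl → amide (not amine).
  C≡C: C≡C triple bond → alkyne.
  CH(CH2OH): pendant –CH2OH on an sp³ backbone C → alcohol.
  CH(Br): halogen on an sp³ carbon → alkyl halide.
  CH(COOCH3): pendant –COOCH3: carbonyl C bonded to C and –OCH3 → ester.
  CH(CONH2): pendant –CONH2: carbonyl C bonded to C and N → amide.
  CH2CONHCH2: –C(=O)–N– linkage → amide (the N is not an amine).
  CH2OH: –OH on an sp³ carbon → alcohol.

alcohol, alkyl halide, alkyne, amide, ester, thiol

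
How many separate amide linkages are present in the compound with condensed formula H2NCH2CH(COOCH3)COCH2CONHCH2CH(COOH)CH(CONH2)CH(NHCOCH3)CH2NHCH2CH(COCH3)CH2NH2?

3

–NH2 on an sp³ carbon with no adjacent C=O → amine.
pendant –COOCH3: carbonyl C bonded to C and –OCH3 → ester.
–C(=O)– with carbon on both sides → ketone.
–C(=O)–N– linkage → amide (the N is not an amine).
pendant –COOH: carbonyl C bonded to C and –OH → carboxylic acid.
pendant –CONH2: carbonyl C bonded to C and N → amide.
pendant –NHC(=O)CH3: N bonded to a carbonyl → amide (not amine).
C–N–C with sp³ carbons and no adjacent C=O → amine (secondary).
pendant –COCH3: carbonyl C bonded to two carbons → ketone.
–NH2 on an sp³ carbon with no adjacent C=O → amine.
Amide appears at: CH2CONHCH2, CH(CONH2), CH(NHCOCH3) → 3.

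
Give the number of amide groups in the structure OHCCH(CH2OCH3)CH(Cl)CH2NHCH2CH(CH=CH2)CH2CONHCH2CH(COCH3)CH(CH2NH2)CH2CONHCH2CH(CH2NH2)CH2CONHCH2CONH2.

terminal –CHO: carbonyl C bonded to H and C → aldehyde.
pendant –CH2OCH3: C–O–C linkage → ether.
halogen on an sp³ carbon → alkyl halide.
C–N–C with sp³ carbons and no adjacent C=O → amine (secondary).
pendant –CH=CH2: C=C double bond → alkene.
–C(=O)–N– linkage → amide (the N is not an amine).
pendant –COCH3: carbonyl C bonded to two carbons → ketone.
pendant –CH2NH2: N on sp³ C, no adjacent C=O → amine.
–C(=O)–N– linkage → amide (the N is not an amine).
pendant –CH2NH2: N on sp³ C, no adjacent C=O → amine.
–C(=O)–N– linkage → amide (the N is not an amine).
–C(=O)NH2: carbonyl C bonded to C and to N → amide (the N is not a separate amine).
Amide appears at: CH2CONHCH2, CH2CONHCH2, CH2CONHCH2, CONH2 → 4.

4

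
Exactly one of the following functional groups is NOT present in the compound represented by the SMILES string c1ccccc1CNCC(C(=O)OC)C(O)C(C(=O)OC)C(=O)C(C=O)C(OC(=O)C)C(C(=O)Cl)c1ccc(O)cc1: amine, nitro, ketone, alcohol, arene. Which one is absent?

ketone: present (CO — –C(=O)– with carbon on both sides → ketone).
alcohol: present (CH(OH) — –OH on an sp³ carbon → alcohol (secondary)).
arene: present (C6H5 — C6H5– phenyl ring → arene).
amine: present (CH2NHCH2 — C–N–C with sp³ carbons and no adjacent C=O → amine (secondary)).
nitro: no segment matches this pattern.

nitro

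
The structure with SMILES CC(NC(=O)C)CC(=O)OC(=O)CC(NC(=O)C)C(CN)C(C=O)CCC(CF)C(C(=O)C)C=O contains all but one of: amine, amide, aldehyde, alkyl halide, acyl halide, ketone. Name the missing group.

aldehyde: present (CH(CHO) — pendant –CHO: carbonyl C bonded to C and H → aldehyde).
alkyl halide: present (CH(CH2F) — pendant –CH2X: halogen on sp³ carbon → alkyl halide).
amide: present (CH(NHCOCH3) — pendant –NHC(=O)CH3: N bonded to a carbonyl → amide (not amine)).
ketone: present (CH(COCH3) — pendant –COCH3: carbonyl C bonded to two carbons → ketone).
amine: present (CH(CH2NH2) — pendant –CH2NH2: N on sp³ C, no adjacent C=O → amine).
acyl halide: no segment matches this pattern.

acyl halide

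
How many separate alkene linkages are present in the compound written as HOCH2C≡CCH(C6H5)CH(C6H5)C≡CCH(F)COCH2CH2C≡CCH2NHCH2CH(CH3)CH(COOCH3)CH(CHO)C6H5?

HO– on an sp³ carbon → alcohol.
C≡C triple bond → alkyne.
pendant –C6H5: benzene ring → arene.
pendant –C6H5: benzene ring → arene.
C≡C triple bond → alkyne.
halogen on an sp³ carbon → alkyl halide.
–C(=O)– with carbon on both sides → ketone.
C≡C triple bond → alkyne.
C–N–C with sp³ carbons and no adjacent C=O → amine (secondary).
pendant –COOCH3: carbonyl C bonded to C and –OCH3 → ester.
pendant –CHO: carbonyl C bonded to C and H → aldehyde.
–C6H5 phenyl ring → arene.
No segment is a alkene: C≡C is alkyne, not alkene; CH(C6H5) is arene, not alkene; CH(C6H5) is arene, not alkene. → 0.

0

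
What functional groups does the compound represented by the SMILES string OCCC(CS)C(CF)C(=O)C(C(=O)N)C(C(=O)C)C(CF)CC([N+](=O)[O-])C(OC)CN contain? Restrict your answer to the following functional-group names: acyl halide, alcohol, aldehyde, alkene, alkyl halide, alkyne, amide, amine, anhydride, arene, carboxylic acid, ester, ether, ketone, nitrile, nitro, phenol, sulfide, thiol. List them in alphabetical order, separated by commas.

Reading the structure from left to right:
  HOCH2: HO– on an sp³ carbon → alcohol.
  CH(CH2SH): pendant –CH2SH → thiol.
  CH(CH2F): pendant –CH2X: halogen on sp³ carbon → alkyl halide.
  CO: –C(=O)– with carbon on both sides → ketone.
  CH(CONH2): pendant –CONH2: carbonyl C bonded to C and N → amide.
  CH(COCH3): pendant –COCH3: carbonyl C bonded to two carbons → ketone.
  CH(CH2F): pendant –CH2X: halogen on sp³ carbon → alkyl halide.
  CH(NO2): –NO2 on an sp³ carbon → nitro (the N=O is not a carbonyl).
  CH(OCH3): pendant –OCH3: C–O–C with sp³ C, no adjacent C=O → ether.
  CH2NH2: –NH2 on an sp³ carbon with no adjacent C=O → amine.

alcohol, alkyl halide, amide, amine, ether, ketone, nitro, thiol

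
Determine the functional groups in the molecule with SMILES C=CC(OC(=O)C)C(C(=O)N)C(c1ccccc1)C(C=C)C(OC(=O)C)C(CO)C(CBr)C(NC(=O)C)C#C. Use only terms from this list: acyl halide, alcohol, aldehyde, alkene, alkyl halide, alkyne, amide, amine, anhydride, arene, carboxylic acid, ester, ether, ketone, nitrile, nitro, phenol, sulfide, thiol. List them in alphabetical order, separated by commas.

C=C double bond → alkene.
pendant –OC(=O)CH3: an acyloxy group → ester.
pendant –CONH2: carbonyl C bonded to C and N → amide.
pendant –C6H5: benzene ring → arene.
pendant –CH=CH2: C=C double bond → alkene.
pendant –OC(=O)CH3: an acyloxy group → ester.
pendant –CH2OH on an sp³ backbone C → alcohol.
pendant –CH2X: halogen on sp³ carbon → alkyl halide.
pendant –NHC(=O)CH3: N bonded to a carbonyl → amide (not amine).
C≡C triple bond → alkyne.

alcohol, alkene, alkyl halide, alkyne, amide, arene, ester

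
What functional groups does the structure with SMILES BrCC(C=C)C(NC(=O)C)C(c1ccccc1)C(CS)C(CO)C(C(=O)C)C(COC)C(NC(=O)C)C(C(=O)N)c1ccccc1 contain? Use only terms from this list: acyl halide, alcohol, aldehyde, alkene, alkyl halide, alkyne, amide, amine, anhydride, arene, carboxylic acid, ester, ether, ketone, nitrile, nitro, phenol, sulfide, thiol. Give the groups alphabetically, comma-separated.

Working along the chain:
  BrCH2: halogen on an sp³ carbon → alkyl halide.
  CH(CH=CH2): pendant –CH=CH2: C=C double bond → alkene.
  CH(NHCOCH3): pendant –NHC(=O)CH3: N bonded to a carbonyl → amide (not amine).
  CH(C6H5): pendant –C6H5: benzene ring → arene.
  CH(CH2SH): pendant –CH2SH → thiol.
  CH(CH2OH): pendant –CH2OH on an sp³ backbone C → alcohol.
  CH(COCH3): pendant –COCH3: carbonyl C bonded to two carbons → ketone.
  CH(CH2OCH3): pendant –CH2OCH3: C–O–C linkage → ether.
  CH(NHCOCH3): pendant –NHC(=O)CH3: N bonded to a carbonyl → amide (not amine).
  CH(CONH2): pendant –CONH2: carbonyl C bonded to C and N → amide.
  C6H5: –C6H5 phenyl ring → arene.

alcohol, alkene, alkyl halide, amide, arene, ether, ketone, thiol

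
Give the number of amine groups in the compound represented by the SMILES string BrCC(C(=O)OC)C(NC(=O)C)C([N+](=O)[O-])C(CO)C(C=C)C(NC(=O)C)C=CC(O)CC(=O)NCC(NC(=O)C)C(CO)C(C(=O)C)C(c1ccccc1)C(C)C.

0

halogen on an sp³ carbon → alkyl halide.
pendant –COOCH3: carbonyl C bonded to C and –OCH3 → ester.
pendant –NHC(=O)CH3: N bonded to a carbonyl → amide (not amine).
–NO2 on an sp³ carbon → nitro (the N=O is not a carbonyl).
pendant –CH2OH on an sp³ backbone C → alcohol.
pendant –CH=CH2: C=C double bond → alkene.
pendant –NHC(=O)CH3: N bonded to a carbonyl → amide (not amine).
C=C double bond → alkene.
–OH on an sp³ carbon → alcohol (secondary).
–C(=O)–N– linkage → amide (the N is not an amine).
pendant –NHC(=O)CH3: N bonded to a carbonyl → amide (not amine).
pendant –CH2OH on an sp³ backbone C → alcohol.
pendant –COCH3: carbonyl C bonded to two carbons → ketone.
pendant –C6H5: benzene ring → arene.
No segment is a amine: CH(NHCOCH3) is amide, not amine; CH(NO2) is nitro, not amine; CH(NHCOCH3) is amide, not amine. → 0.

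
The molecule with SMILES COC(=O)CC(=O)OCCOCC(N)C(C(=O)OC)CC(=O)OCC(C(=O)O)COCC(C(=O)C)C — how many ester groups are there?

4

CH3O–C(=O)–: carbonyl C bonded to C and to –OCH3 → ester (not ketone + ether).
–C(=O)–O–C with C on the carbonyl side → ester.
C–O–C with sp³ carbons on both sides and no adjacent C=O → ether.
–NH2 on an sp³ carbon with no adjacent C=O → amine.
pendant –COOCH3: carbonyl C bonded to C and –OCH3 → ester.
–C(=O)–O–C with C on the carbonyl side → ester.
pendant –COOH: carbonyl C bonded to C and –OH → carboxylic acid.
C–O–C with sp³ carbons on both sides and no adjacent C=O → ether.
pendant –COCH3: carbonyl C bonded to two carbons → ketone.
Ester appears at: CH3OOC, CH2COOCH2, CH(COOCH3), CH2COOCH2 → 4.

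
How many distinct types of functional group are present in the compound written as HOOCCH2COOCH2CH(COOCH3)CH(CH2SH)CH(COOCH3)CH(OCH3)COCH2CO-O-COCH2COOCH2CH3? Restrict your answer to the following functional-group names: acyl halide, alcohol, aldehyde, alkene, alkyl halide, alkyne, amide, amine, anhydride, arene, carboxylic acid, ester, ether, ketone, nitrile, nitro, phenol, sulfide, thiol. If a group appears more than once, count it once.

Working along the chain:
  HOOC: –COOH: carbonyl C bonded to –OH and C → carboxylic acid (the –OH is not a separate alcohol).
  CH2COOCH2: –C(=O)–O–C with C on the carbonyl side → ester.
  CH(COOCH3): pendant –COOCH3: carbonyl C bonded to C and –OCH3 → ester.
  CH(CH2SH): pendant –CH2SH → thiol.
  CH(COOCH3): pendant –COOCH3: carbonyl C bonded to C and –OCH3 → ester.
  CH(OCH3): pendant –OCH3: C–O–C with sp³ C, no adjacent C=O → ether.
  CO: –C(=O)– with carbon on both sides → ketone.
  CH2CO-O-COCH2: two acyl groups sharing one oxygen, –C(=O)–O–C(=O)– → anhydride.
  COOCH2CH3: –C(=O)OCH2CH3: carbonyl C bonded to C and to –OEt → ester.
Distinct types present: anhydride, carboxylic acid, ester, ether, ketone, thiol.

6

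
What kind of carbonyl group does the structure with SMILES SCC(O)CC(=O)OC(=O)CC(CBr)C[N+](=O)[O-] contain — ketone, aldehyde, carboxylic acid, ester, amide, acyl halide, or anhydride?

anhydride

The carbonyl is in the CH2CO-O-COCH2 segment: two acyl groups sharing one oxygen, –C(=O)–O–C(=O)– → anhydride.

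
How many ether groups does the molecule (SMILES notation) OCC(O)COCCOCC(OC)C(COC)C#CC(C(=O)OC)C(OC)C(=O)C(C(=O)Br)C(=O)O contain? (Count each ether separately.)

5

Taking each segment in turn:
  HOCH2: HO– on an sp³ carbon → alcohol.
  CH(OH): –OH on an sp³ carbon → alcohol (secondary).
  CH2OCH2: C–O–C with sp³ carbons on both sides and no adjacent C=O → ether.
  CH2OCH2: C–O–C with sp³ carbons on both sides and no adjacent C=O → ether.
  CH(OCH3): pendant –OCH3: C–O–C with sp³ C, no adjacent C=O → ether.
  CH(CH2OCH3): pendant –CH2OCH3: C–O–C linkage → ether.
  C≡C: C≡C triple bond → alkyne.
  CH(COOCH3): pendant –COOCH3: carbonyl C bonded to C and –OCH3 → ester.
  CH(OCH3): pendant –OCH3: C–O–C with sp³ C, no adjacent C=O → ether.
  CO: –C(=O)– with carbon on both sides → ketone.
  CH(COBr): pendant –C(=O)X: carbonyl C bonded to C and halogen → acyl halide.
  COOH: –COOH: carbonyl C bonded to –OH and C → carboxylic acid (the –OH is not a separate alcohol).
Ether appears at: CH2OCH2, CH2OCH2, CH(OCH3), CH(CH2OCH3), CH(OCH3) → 5.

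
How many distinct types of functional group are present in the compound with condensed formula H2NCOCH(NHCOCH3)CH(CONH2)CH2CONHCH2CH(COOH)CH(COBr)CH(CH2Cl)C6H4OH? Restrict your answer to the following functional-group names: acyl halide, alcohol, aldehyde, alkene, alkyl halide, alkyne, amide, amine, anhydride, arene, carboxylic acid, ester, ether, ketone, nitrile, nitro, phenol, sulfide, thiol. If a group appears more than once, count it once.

Taking each segment in turn:
  H2NCO: –C(=O)NH2: carbonyl C bonded to C and to N → amide (the N is not a separate amine).
  CH(NHCOCH3): pendant –NHC(=O)CH3: N bonded to a carbonyl → amide (not amine).
  CH(CONH2): pendant –CONH2: carbonyl C bonded to C and N → amide.
  CH2CONHCH2: –C(=O)–N– linkage → amide (the N is not an amine).
  CH(COOH): pendant –COOH: carbonyl C bonded to C and –OH → carboxylic acid.
  CH(COBr): pendant –C(=O)X: carbonyl C bonded to C and halogen → acyl halide.
  CH(CH2Cl): pendant –CH2X: halogen on sp³ carbon → alkyl halide.
  C6H4OH: –OH attached directly to an aromatic ring → phenol (not alcohol); the ring itself is an arene.
Distinct types present: acyl halide, alkyl halide, amide, arene, carboxylic acid, phenol.

6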